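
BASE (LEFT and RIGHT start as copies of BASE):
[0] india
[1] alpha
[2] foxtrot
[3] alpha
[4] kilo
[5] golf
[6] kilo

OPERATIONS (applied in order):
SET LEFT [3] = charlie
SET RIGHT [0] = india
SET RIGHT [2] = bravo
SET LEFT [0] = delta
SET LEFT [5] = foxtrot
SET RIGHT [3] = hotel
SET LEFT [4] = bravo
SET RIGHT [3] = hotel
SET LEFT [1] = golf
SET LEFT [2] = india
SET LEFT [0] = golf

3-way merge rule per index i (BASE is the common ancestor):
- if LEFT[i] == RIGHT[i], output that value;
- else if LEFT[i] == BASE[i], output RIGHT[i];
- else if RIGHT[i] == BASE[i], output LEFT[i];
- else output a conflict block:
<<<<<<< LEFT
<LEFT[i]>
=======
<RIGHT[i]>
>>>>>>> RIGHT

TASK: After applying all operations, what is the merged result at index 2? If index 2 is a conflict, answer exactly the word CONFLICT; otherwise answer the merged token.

Answer: CONFLICT

Derivation:
Final LEFT:  [golf, golf, india, charlie, bravo, foxtrot, kilo]
Final RIGHT: [india, alpha, bravo, hotel, kilo, golf, kilo]
i=0: L=golf, R=india=BASE -> take LEFT -> golf
i=1: L=golf, R=alpha=BASE -> take LEFT -> golf
i=2: BASE=foxtrot L=india R=bravo all differ -> CONFLICT
i=3: BASE=alpha L=charlie R=hotel all differ -> CONFLICT
i=4: L=bravo, R=kilo=BASE -> take LEFT -> bravo
i=5: L=foxtrot, R=golf=BASE -> take LEFT -> foxtrot
i=6: L=kilo R=kilo -> agree -> kilo
Index 2 -> CONFLICT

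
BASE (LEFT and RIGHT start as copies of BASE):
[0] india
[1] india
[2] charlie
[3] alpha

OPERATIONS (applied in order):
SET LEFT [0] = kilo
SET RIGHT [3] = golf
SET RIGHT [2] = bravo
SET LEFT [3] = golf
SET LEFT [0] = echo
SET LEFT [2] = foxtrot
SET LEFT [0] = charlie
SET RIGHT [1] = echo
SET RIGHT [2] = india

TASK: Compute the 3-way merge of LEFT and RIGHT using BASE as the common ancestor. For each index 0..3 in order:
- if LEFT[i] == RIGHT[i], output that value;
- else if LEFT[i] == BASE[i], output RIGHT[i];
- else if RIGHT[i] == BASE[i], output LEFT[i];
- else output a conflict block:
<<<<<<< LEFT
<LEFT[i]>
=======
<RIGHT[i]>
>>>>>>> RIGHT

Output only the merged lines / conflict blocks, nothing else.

Answer: charlie
echo
<<<<<<< LEFT
foxtrot
=======
india
>>>>>>> RIGHT
golf

Derivation:
Final LEFT:  [charlie, india, foxtrot, golf]
Final RIGHT: [india, echo, india, golf]
i=0: L=charlie, R=india=BASE -> take LEFT -> charlie
i=1: L=india=BASE, R=echo -> take RIGHT -> echo
i=2: BASE=charlie L=foxtrot R=india all differ -> CONFLICT
i=3: L=golf R=golf -> agree -> golf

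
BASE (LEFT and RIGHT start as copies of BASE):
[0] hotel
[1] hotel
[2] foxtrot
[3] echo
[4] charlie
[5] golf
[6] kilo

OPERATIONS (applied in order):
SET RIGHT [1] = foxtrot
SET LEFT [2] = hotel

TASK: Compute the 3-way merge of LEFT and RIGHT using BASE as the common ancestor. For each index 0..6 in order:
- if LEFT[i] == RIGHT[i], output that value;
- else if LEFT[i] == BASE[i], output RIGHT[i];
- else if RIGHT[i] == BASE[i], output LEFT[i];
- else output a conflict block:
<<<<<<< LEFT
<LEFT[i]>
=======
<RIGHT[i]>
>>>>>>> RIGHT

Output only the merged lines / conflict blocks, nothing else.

Final LEFT:  [hotel, hotel, hotel, echo, charlie, golf, kilo]
Final RIGHT: [hotel, foxtrot, foxtrot, echo, charlie, golf, kilo]
i=0: L=hotel R=hotel -> agree -> hotel
i=1: L=hotel=BASE, R=foxtrot -> take RIGHT -> foxtrot
i=2: L=hotel, R=foxtrot=BASE -> take LEFT -> hotel
i=3: L=echo R=echo -> agree -> echo
i=4: L=charlie R=charlie -> agree -> charlie
i=5: L=golf R=golf -> agree -> golf
i=6: L=kilo R=kilo -> agree -> kilo

Answer: hotel
foxtrot
hotel
echo
charlie
golf
kilo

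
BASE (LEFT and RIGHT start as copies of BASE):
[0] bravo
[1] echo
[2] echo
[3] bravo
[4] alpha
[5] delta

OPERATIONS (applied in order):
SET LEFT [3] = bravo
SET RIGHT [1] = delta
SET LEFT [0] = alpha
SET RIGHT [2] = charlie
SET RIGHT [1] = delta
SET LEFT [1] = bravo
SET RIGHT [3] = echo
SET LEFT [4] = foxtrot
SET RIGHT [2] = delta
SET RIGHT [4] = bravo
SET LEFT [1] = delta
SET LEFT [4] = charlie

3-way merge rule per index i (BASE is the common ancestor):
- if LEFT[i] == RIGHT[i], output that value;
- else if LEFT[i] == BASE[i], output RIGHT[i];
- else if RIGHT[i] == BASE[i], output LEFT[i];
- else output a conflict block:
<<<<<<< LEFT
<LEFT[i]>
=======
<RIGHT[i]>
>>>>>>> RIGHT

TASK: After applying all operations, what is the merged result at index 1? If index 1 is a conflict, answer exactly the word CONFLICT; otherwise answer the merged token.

Final LEFT:  [alpha, delta, echo, bravo, charlie, delta]
Final RIGHT: [bravo, delta, delta, echo, bravo, delta]
i=0: L=alpha, R=bravo=BASE -> take LEFT -> alpha
i=1: L=delta R=delta -> agree -> delta
i=2: L=echo=BASE, R=delta -> take RIGHT -> delta
i=3: L=bravo=BASE, R=echo -> take RIGHT -> echo
i=4: BASE=alpha L=charlie R=bravo all differ -> CONFLICT
i=5: L=delta R=delta -> agree -> delta
Index 1 -> delta

Answer: delta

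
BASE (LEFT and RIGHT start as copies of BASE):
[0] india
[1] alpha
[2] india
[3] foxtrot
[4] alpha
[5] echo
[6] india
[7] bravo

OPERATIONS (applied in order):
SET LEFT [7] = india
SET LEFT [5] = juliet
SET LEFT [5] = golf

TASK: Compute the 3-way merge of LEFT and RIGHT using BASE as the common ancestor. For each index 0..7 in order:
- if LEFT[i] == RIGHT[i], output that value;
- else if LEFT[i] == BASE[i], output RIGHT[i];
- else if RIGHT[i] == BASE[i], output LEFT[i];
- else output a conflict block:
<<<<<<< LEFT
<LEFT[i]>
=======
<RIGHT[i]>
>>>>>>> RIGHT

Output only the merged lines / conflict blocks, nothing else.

Final LEFT:  [india, alpha, india, foxtrot, alpha, golf, india, india]
Final RIGHT: [india, alpha, india, foxtrot, alpha, echo, india, bravo]
i=0: L=india R=india -> agree -> india
i=1: L=alpha R=alpha -> agree -> alpha
i=2: L=india R=india -> agree -> india
i=3: L=foxtrot R=foxtrot -> agree -> foxtrot
i=4: L=alpha R=alpha -> agree -> alpha
i=5: L=golf, R=echo=BASE -> take LEFT -> golf
i=6: L=india R=india -> agree -> india
i=7: L=india, R=bravo=BASE -> take LEFT -> india

Answer: india
alpha
india
foxtrot
alpha
golf
india
india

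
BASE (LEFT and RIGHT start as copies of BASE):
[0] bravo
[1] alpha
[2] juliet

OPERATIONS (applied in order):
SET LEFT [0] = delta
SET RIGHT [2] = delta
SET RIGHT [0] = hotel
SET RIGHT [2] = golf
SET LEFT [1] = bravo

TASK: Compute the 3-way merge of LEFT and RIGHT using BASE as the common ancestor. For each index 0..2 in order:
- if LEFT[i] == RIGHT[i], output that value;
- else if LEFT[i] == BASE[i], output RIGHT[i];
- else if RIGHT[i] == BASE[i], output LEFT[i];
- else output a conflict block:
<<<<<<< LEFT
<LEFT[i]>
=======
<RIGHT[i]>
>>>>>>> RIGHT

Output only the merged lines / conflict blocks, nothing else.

Final LEFT:  [delta, bravo, juliet]
Final RIGHT: [hotel, alpha, golf]
i=0: BASE=bravo L=delta R=hotel all differ -> CONFLICT
i=1: L=bravo, R=alpha=BASE -> take LEFT -> bravo
i=2: L=juliet=BASE, R=golf -> take RIGHT -> golf

Answer: <<<<<<< LEFT
delta
=======
hotel
>>>>>>> RIGHT
bravo
golf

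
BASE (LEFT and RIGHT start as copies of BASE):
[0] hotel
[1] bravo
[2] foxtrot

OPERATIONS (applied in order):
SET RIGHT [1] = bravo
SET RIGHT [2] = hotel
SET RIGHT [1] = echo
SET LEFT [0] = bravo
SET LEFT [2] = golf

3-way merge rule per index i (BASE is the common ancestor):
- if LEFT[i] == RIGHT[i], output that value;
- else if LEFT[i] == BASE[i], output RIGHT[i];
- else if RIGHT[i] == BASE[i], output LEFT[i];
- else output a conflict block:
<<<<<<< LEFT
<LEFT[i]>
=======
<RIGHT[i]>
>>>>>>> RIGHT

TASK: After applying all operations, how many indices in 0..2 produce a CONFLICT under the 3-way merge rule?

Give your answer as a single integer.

Final LEFT:  [bravo, bravo, golf]
Final RIGHT: [hotel, echo, hotel]
i=0: L=bravo, R=hotel=BASE -> take LEFT -> bravo
i=1: L=bravo=BASE, R=echo -> take RIGHT -> echo
i=2: BASE=foxtrot L=golf R=hotel all differ -> CONFLICT
Conflict count: 1

Answer: 1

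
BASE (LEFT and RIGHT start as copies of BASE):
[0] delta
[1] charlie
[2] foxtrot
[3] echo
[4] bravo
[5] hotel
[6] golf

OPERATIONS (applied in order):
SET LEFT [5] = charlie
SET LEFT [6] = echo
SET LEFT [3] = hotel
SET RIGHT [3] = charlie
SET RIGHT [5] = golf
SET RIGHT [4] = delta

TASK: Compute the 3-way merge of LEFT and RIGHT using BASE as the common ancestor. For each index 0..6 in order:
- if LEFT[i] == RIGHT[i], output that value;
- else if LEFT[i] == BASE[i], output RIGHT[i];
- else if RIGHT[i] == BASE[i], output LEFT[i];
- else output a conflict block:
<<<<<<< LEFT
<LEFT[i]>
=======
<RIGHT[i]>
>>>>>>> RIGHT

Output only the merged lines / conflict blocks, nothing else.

Answer: delta
charlie
foxtrot
<<<<<<< LEFT
hotel
=======
charlie
>>>>>>> RIGHT
delta
<<<<<<< LEFT
charlie
=======
golf
>>>>>>> RIGHT
echo

Derivation:
Final LEFT:  [delta, charlie, foxtrot, hotel, bravo, charlie, echo]
Final RIGHT: [delta, charlie, foxtrot, charlie, delta, golf, golf]
i=0: L=delta R=delta -> agree -> delta
i=1: L=charlie R=charlie -> agree -> charlie
i=2: L=foxtrot R=foxtrot -> agree -> foxtrot
i=3: BASE=echo L=hotel R=charlie all differ -> CONFLICT
i=4: L=bravo=BASE, R=delta -> take RIGHT -> delta
i=5: BASE=hotel L=charlie R=golf all differ -> CONFLICT
i=6: L=echo, R=golf=BASE -> take LEFT -> echo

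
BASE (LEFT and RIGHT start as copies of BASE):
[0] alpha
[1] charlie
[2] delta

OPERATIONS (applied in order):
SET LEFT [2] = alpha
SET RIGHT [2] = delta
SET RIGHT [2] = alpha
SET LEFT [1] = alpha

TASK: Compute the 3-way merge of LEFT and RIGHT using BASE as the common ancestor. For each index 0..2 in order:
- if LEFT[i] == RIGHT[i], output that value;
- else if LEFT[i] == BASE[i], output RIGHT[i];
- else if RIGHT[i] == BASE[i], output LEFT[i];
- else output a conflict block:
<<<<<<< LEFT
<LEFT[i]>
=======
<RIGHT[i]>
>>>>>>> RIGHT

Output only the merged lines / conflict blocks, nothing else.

Answer: alpha
alpha
alpha

Derivation:
Final LEFT:  [alpha, alpha, alpha]
Final RIGHT: [alpha, charlie, alpha]
i=0: L=alpha R=alpha -> agree -> alpha
i=1: L=alpha, R=charlie=BASE -> take LEFT -> alpha
i=2: L=alpha R=alpha -> agree -> alpha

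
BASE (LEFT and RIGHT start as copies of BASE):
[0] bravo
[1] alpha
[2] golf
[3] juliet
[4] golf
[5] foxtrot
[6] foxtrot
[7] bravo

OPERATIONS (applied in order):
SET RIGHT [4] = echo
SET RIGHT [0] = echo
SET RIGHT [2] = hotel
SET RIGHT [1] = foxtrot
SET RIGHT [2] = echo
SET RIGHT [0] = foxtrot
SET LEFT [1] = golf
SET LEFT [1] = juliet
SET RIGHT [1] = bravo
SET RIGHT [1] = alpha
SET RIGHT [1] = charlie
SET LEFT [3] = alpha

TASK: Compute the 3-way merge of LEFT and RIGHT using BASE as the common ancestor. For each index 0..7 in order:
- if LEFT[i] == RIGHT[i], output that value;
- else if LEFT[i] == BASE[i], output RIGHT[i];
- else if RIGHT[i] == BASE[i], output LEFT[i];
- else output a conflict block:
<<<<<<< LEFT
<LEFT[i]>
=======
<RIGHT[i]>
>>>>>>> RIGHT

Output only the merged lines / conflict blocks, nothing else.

Final LEFT:  [bravo, juliet, golf, alpha, golf, foxtrot, foxtrot, bravo]
Final RIGHT: [foxtrot, charlie, echo, juliet, echo, foxtrot, foxtrot, bravo]
i=0: L=bravo=BASE, R=foxtrot -> take RIGHT -> foxtrot
i=1: BASE=alpha L=juliet R=charlie all differ -> CONFLICT
i=2: L=golf=BASE, R=echo -> take RIGHT -> echo
i=3: L=alpha, R=juliet=BASE -> take LEFT -> alpha
i=4: L=golf=BASE, R=echo -> take RIGHT -> echo
i=5: L=foxtrot R=foxtrot -> agree -> foxtrot
i=6: L=foxtrot R=foxtrot -> agree -> foxtrot
i=7: L=bravo R=bravo -> agree -> bravo

Answer: foxtrot
<<<<<<< LEFT
juliet
=======
charlie
>>>>>>> RIGHT
echo
alpha
echo
foxtrot
foxtrot
bravo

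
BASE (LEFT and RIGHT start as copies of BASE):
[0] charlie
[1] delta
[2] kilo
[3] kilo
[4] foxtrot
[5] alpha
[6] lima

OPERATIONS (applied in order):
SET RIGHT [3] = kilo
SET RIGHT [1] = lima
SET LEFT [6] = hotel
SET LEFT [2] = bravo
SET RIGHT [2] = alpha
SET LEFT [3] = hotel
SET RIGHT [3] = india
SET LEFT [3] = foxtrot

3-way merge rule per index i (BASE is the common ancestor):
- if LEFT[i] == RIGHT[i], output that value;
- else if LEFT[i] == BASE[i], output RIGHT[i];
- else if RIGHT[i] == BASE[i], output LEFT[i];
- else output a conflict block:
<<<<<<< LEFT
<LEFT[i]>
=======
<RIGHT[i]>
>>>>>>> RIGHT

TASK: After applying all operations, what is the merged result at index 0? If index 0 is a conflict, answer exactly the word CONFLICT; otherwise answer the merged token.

Final LEFT:  [charlie, delta, bravo, foxtrot, foxtrot, alpha, hotel]
Final RIGHT: [charlie, lima, alpha, india, foxtrot, alpha, lima]
i=0: L=charlie R=charlie -> agree -> charlie
i=1: L=delta=BASE, R=lima -> take RIGHT -> lima
i=2: BASE=kilo L=bravo R=alpha all differ -> CONFLICT
i=3: BASE=kilo L=foxtrot R=india all differ -> CONFLICT
i=4: L=foxtrot R=foxtrot -> agree -> foxtrot
i=5: L=alpha R=alpha -> agree -> alpha
i=6: L=hotel, R=lima=BASE -> take LEFT -> hotel
Index 0 -> charlie

Answer: charlie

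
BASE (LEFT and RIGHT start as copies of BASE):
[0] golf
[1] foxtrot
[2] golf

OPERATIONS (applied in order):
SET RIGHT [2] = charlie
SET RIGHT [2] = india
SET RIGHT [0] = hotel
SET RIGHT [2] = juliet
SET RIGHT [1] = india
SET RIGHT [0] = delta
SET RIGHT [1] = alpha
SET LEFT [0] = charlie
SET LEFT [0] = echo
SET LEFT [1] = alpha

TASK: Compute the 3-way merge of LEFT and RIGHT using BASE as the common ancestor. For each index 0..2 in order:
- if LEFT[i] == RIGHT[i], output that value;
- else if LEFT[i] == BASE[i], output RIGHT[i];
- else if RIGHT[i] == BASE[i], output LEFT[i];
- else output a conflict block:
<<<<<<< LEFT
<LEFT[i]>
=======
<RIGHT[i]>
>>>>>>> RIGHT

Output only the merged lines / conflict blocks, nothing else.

Answer: <<<<<<< LEFT
echo
=======
delta
>>>>>>> RIGHT
alpha
juliet

Derivation:
Final LEFT:  [echo, alpha, golf]
Final RIGHT: [delta, alpha, juliet]
i=0: BASE=golf L=echo R=delta all differ -> CONFLICT
i=1: L=alpha R=alpha -> agree -> alpha
i=2: L=golf=BASE, R=juliet -> take RIGHT -> juliet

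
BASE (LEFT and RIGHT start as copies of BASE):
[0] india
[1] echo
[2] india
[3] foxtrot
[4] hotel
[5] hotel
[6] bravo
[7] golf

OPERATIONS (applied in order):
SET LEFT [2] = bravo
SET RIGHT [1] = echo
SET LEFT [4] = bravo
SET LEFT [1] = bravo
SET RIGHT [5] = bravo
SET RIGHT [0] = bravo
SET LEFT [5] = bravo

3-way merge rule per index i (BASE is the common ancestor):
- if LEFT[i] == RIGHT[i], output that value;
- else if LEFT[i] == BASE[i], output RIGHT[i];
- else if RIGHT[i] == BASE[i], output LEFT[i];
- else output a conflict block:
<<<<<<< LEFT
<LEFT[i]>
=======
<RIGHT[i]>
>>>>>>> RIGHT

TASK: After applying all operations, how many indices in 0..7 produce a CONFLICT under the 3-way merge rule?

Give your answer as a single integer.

Answer: 0

Derivation:
Final LEFT:  [india, bravo, bravo, foxtrot, bravo, bravo, bravo, golf]
Final RIGHT: [bravo, echo, india, foxtrot, hotel, bravo, bravo, golf]
i=0: L=india=BASE, R=bravo -> take RIGHT -> bravo
i=1: L=bravo, R=echo=BASE -> take LEFT -> bravo
i=2: L=bravo, R=india=BASE -> take LEFT -> bravo
i=3: L=foxtrot R=foxtrot -> agree -> foxtrot
i=4: L=bravo, R=hotel=BASE -> take LEFT -> bravo
i=5: L=bravo R=bravo -> agree -> bravo
i=6: L=bravo R=bravo -> agree -> bravo
i=7: L=golf R=golf -> agree -> golf
Conflict count: 0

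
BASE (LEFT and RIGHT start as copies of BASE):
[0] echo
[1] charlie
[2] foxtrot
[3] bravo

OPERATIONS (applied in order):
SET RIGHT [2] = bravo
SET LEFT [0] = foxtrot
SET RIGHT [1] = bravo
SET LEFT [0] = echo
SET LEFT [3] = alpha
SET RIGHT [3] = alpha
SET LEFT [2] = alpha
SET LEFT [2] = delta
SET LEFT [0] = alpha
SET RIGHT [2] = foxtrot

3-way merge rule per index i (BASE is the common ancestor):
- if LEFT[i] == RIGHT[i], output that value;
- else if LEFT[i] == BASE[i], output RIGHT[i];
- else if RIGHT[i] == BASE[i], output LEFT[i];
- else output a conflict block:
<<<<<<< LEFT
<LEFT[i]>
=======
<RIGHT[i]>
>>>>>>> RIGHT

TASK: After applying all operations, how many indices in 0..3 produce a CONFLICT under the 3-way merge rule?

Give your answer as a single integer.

Final LEFT:  [alpha, charlie, delta, alpha]
Final RIGHT: [echo, bravo, foxtrot, alpha]
i=0: L=alpha, R=echo=BASE -> take LEFT -> alpha
i=1: L=charlie=BASE, R=bravo -> take RIGHT -> bravo
i=2: L=delta, R=foxtrot=BASE -> take LEFT -> delta
i=3: L=alpha R=alpha -> agree -> alpha
Conflict count: 0

Answer: 0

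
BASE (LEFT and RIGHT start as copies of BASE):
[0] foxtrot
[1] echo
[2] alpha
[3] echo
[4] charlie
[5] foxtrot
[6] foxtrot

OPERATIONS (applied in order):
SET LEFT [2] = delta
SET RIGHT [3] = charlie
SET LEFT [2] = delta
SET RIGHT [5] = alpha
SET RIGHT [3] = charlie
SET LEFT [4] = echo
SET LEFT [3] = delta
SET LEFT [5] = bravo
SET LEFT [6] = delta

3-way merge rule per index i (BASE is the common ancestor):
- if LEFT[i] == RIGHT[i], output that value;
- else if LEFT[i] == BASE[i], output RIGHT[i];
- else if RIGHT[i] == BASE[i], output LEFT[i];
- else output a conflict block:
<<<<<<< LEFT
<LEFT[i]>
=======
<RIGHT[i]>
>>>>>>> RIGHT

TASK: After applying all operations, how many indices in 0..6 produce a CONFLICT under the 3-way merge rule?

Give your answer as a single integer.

Answer: 2

Derivation:
Final LEFT:  [foxtrot, echo, delta, delta, echo, bravo, delta]
Final RIGHT: [foxtrot, echo, alpha, charlie, charlie, alpha, foxtrot]
i=0: L=foxtrot R=foxtrot -> agree -> foxtrot
i=1: L=echo R=echo -> agree -> echo
i=2: L=delta, R=alpha=BASE -> take LEFT -> delta
i=3: BASE=echo L=delta R=charlie all differ -> CONFLICT
i=4: L=echo, R=charlie=BASE -> take LEFT -> echo
i=5: BASE=foxtrot L=bravo R=alpha all differ -> CONFLICT
i=6: L=delta, R=foxtrot=BASE -> take LEFT -> delta
Conflict count: 2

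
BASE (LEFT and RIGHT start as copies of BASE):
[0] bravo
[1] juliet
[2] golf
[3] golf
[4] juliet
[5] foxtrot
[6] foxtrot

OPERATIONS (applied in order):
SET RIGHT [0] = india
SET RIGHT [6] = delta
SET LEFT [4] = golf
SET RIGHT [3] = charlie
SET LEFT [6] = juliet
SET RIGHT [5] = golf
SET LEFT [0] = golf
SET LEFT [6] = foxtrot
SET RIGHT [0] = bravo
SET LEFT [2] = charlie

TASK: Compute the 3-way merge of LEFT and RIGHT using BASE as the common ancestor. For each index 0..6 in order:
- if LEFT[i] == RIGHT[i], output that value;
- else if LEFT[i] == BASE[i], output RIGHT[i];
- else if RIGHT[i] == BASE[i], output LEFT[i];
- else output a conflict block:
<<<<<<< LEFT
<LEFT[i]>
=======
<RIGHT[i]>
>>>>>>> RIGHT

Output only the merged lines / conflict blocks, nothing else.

Final LEFT:  [golf, juliet, charlie, golf, golf, foxtrot, foxtrot]
Final RIGHT: [bravo, juliet, golf, charlie, juliet, golf, delta]
i=0: L=golf, R=bravo=BASE -> take LEFT -> golf
i=1: L=juliet R=juliet -> agree -> juliet
i=2: L=charlie, R=golf=BASE -> take LEFT -> charlie
i=3: L=golf=BASE, R=charlie -> take RIGHT -> charlie
i=4: L=golf, R=juliet=BASE -> take LEFT -> golf
i=5: L=foxtrot=BASE, R=golf -> take RIGHT -> golf
i=6: L=foxtrot=BASE, R=delta -> take RIGHT -> delta

Answer: golf
juliet
charlie
charlie
golf
golf
delta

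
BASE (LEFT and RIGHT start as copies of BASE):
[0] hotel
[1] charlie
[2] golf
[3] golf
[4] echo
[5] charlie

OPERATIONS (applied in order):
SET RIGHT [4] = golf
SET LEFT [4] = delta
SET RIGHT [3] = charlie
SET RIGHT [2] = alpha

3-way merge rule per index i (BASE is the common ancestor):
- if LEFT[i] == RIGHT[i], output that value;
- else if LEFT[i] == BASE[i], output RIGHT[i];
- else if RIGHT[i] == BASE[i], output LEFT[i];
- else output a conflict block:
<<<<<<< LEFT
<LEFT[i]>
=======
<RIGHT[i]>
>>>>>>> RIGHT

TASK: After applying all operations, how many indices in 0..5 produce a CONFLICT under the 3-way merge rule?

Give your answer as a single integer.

Answer: 1

Derivation:
Final LEFT:  [hotel, charlie, golf, golf, delta, charlie]
Final RIGHT: [hotel, charlie, alpha, charlie, golf, charlie]
i=0: L=hotel R=hotel -> agree -> hotel
i=1: L=charlie R=charlie -> agree -> charlie
i=2: L=golf=BASE, R=alpha -> take RIGHT -> alpha
i=3: L=golf=BASE, R=charlie -> take RIGHT -> charlie
i=4: BASE=echo L=delta R=golf all differ -> CONFLICT
i=5: L=charlie R=charlie -> agree -> charlie
Conflict count: 1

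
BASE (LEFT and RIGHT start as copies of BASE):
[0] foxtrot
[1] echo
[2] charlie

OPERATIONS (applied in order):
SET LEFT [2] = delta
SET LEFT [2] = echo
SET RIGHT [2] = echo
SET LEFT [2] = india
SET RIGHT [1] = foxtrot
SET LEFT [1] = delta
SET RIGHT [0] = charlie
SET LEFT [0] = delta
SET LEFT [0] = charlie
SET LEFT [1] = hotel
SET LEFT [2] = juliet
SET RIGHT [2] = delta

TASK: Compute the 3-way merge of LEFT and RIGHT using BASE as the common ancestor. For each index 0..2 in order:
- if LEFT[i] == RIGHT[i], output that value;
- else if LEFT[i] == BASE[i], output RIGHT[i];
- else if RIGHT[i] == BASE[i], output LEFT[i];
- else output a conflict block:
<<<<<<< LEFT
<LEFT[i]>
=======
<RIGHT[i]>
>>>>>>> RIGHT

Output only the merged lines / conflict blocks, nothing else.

Final LEFT:  [charlie, hotel, juliet]
Final RIGHT: [charlie, foxtrot, delta]
i=0: L=charlie R=charlie -> agree -> charlie
i=1: BASE=echo L=hotel R=foxtrot all differ -> CONFLICT
i=2: BASE=charlie L=juliet R=delta all differ -> CONFLICT

Answer: charlie
<<<<<<< LEFT
hotel
=======
foxtrot
>>>>>>> RIGHT
<<<<<<< LEFT
juliet
=======
delta
>>>>>>> RIGHT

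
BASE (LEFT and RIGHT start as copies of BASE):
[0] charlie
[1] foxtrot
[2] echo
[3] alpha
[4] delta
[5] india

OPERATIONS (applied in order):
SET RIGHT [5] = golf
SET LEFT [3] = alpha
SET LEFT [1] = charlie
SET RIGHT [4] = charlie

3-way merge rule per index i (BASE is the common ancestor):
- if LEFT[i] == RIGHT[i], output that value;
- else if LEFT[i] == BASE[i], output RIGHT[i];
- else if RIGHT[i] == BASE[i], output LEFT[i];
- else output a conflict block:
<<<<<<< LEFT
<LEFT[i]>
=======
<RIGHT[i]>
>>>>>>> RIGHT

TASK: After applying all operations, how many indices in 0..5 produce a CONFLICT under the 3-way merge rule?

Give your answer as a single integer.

Answer: 0

Derivation:
Final LEFT:  [charlie, charlie, echo, alpha, delta, india]
Final RIGHT: [charlie, foxtrot, echo, alpha, charlie, golf]
i=0: L=charlie R=charlie -> agree -> charlie
i=1: L=charlie, R=foxtrot=BASE -> take LEFT -> charlie
i=2: L=echo R=echo -> agree -> echo
i=3: L=alpha R=alpha -> agree -> alpha
i=4: L=delta=BASE, R=charlie -> take RIGHT -> charlie
i=5: L=india=BASE, R=golf -> take RIGHT -> golf
Conflict count: 0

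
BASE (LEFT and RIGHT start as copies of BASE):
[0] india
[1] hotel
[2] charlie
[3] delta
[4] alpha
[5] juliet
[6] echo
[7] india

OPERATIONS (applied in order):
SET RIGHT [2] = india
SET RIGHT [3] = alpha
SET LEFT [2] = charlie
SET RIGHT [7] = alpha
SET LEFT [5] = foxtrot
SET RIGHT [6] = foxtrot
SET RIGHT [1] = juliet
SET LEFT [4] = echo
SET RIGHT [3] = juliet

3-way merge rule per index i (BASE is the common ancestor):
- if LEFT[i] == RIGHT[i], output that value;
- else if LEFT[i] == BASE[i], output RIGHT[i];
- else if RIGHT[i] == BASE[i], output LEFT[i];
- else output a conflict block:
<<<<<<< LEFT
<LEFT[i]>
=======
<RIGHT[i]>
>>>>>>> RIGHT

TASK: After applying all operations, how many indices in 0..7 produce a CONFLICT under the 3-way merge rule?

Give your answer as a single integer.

Answer: 0

Derivation:
Final LEFT:  [india, hotel, charlie, delta, echo, foxtrot, echo, india]
Final RIGHT: [india, juliet, india, juliet, alpha, juliet, foxtrot, alpha]
i=0: L=india R=india -> agree -> india
i=1: L=hotel=BASE, R=juliet -> take RIGHT -> juliet
i=2: L=charlie=BASE, R=india -> take RIGHT -> india
i=3: L=delta=BASE, R=juliet -> take RIGHT -> juliet
i=4: L=echo, R=alpha=BASE -> take LEFT -> echo
i=5: L=foxtrot, R=juliet=BASE -> take LEFT -> foxtrot
i=6: L=echo=BASE, R=foxtrot -> take RIGHT -> foxtrot
i=7: L=india=BASE, R=alpha -> take RIGHT -> alpha
Conflict count: 0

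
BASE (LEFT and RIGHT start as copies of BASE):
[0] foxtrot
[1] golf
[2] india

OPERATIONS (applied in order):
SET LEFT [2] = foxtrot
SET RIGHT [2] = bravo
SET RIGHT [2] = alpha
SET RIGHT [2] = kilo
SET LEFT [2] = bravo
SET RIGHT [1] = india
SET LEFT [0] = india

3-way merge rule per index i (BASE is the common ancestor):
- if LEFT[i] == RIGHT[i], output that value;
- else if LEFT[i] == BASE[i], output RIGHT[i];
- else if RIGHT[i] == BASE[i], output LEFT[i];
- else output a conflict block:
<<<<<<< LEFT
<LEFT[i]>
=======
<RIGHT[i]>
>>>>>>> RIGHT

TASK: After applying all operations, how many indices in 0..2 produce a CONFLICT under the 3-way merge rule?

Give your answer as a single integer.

Final LEFT:  [india, golf, bravo]
Final RIGHT: [foxtrot, india, kilo]
i=0: L=india, R=foxtrot=BASE -> take LEFT -> india
i=1: L=golf=BASE, R=india -> take RIGHT -> india
i=2: BASE=india L=bravo R=kilo all differ -> CONFLICT
Conflict count: 1

Answer: 1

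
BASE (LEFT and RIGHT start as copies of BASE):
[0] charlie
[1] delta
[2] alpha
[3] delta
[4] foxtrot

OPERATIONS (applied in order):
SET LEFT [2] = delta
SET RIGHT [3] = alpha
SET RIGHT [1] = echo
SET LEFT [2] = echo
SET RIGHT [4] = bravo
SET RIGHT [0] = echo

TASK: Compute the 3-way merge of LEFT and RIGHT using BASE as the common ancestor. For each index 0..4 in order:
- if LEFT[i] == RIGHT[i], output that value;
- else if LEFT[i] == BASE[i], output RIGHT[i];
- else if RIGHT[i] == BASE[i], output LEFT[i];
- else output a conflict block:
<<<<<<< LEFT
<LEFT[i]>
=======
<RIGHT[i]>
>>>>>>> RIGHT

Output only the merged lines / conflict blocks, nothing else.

Answer: echo
echo
echo
alpha
bravo

Derivation:
Final LEFT:  [charlie, delta, echo, delta, foxtrot]
Final RIGHT: [echo, echo, alpha, alpha, bravo]
i=0: L=charlie=BASE, R=echo -> take RIGHT -> echo
i=1: L=delta=BASE, R=echo -> take RIGHT -> echo
i=2: L=echo, R=alpha=BASE -> take LEFT -> echo
i=3: L=delta=BASE, R=alpha -> take RIGHT -> alpha
i=4: L=foxtrot=BASE, R=bravo -> take RIGHT -> bravo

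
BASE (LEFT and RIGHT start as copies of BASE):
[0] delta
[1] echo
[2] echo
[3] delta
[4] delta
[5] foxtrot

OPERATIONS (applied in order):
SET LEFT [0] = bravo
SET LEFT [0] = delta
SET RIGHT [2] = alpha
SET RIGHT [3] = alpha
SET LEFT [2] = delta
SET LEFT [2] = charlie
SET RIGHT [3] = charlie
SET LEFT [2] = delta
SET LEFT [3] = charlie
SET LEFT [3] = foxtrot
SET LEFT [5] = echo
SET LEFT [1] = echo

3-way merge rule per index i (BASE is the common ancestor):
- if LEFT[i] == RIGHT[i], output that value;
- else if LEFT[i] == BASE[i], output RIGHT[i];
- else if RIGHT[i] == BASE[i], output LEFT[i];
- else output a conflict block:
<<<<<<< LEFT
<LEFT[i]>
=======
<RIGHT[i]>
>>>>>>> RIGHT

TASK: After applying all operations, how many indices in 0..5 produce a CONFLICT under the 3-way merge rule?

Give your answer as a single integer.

Final LEFT:  [delta, echo, delta, foxtrot, delta, echo]
Final RIGHT: [delta, echo, alpha, charlie, delta, foxtrot]
i=0: L=delta R=delta -> agree -> delta
i=1: L=echo R=echo -> agree -> echo
i=2: BASE=echo L=delta R=alpha all differ -> CONFLICT
i=3: BASE=delta L=foxtrot R=charlie all differ -> CONFLICT
i=4: L=delta R=delta -> agree -> delta
i=5: L=echo, R=foxtrot=BASE -> take LEFT -> echo
Conflict count: 2

Answer: 2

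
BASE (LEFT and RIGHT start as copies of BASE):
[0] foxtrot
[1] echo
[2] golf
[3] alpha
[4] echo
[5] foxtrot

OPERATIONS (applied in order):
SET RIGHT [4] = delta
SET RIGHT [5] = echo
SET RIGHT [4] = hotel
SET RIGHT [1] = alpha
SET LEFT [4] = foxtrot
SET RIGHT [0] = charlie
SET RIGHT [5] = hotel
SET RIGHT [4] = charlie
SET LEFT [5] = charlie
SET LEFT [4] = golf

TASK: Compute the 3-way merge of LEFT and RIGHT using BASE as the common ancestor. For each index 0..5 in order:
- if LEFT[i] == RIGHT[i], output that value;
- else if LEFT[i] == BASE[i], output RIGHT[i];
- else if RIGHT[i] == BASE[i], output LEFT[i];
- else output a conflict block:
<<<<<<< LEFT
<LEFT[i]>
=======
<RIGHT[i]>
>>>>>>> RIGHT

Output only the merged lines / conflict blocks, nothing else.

Answer: charlie
alpha
golf
alpha
<<<<<<< LEFT
golf
=======
charlie
>>>>>>> RIGHT
<<<<<<< LEFT
charlie
=======
hotel
>>>>>>> RIGHT

Derivation:
Final LEFT:  [foxtrot, echo, golf, alpha, golf, charlie]
Final RIGHT: [charlie, alpha, golf, alpha, charlie, hotel]
i=0: L=foxtrot=BASE, R=charlie -> take RIGHT -> charlie
i=1: L=echo=BASE, R=alpha -> take RIGHT -> alpha
i=2: L=golf R=golf -> agree -> golf
i=3: L=alpha R=alpha -> agree -> alpha
i=4: BASE=echo L=golf R=charlie all differ -> CONFLICT
i=5: BASE=foxtrot L=charlie R=hotel all differ -> CONFLICT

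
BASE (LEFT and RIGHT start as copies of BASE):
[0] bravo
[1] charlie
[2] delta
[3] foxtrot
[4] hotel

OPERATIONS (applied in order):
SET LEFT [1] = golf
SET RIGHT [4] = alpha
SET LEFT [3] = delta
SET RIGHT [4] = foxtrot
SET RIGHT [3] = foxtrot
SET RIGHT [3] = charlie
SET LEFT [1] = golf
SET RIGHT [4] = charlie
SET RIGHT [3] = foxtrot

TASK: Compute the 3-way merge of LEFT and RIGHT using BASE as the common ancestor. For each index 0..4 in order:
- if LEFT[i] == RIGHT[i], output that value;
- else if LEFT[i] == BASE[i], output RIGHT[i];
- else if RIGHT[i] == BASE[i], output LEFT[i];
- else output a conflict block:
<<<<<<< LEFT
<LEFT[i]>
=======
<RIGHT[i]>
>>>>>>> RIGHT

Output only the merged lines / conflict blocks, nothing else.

Answer: bravo
golf
delta
delta
charlie

Derivation:
Final LEFT:  [bravo, golf, delta, delta, hotel]
Final RIGHT: [bravo, charlie, delta, foxtrot, charlie]
i=0: L=bravo R=bravo -> agree -> bravo
i=1: L=golf, R=charlie=BASE -> take LEFT -> golf
i=2: L=delta R=delta -> agree -> delta
i=3: L=delta, R=foxtrot=BASE -> take LEFT -> delta
i=4: L=hotel=BASE, R=charlie -> take RIGHT -> charlie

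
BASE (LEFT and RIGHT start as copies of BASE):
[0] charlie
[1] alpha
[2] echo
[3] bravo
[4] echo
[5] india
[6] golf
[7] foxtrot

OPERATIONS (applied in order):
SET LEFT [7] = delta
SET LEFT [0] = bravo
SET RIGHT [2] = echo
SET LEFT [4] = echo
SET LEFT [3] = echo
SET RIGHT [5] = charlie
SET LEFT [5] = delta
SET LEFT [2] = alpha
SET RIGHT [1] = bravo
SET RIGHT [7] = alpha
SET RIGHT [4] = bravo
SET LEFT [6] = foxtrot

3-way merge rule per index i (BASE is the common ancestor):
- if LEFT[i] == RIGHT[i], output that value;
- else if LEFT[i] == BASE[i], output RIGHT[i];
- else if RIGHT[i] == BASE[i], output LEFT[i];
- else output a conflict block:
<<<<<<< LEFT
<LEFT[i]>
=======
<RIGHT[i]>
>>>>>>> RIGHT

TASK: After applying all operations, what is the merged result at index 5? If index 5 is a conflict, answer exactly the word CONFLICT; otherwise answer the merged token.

Final LEFT:  [bravo, alpha, alpha, echo, echo, delta, foxtrot, delta]
Final RIGHT: [charlie, bravo, echo, bravo, bravo, charlie, golf, alpha]
i=0: L=bravo, R=charlie=BASE -> take LEFT -> bravo
i=1: L=alpha=BASE, R=bravo -> take RIGHT -> bravo
i=2: L=alpha, R=echo=BASE -> take LEFT -> alpha
i=3: L=echo, R=bravo=BASE -> take LEFT -> echo
i=4: L=echo=BASE, R=bravo -> take RIGHT -> bravo
i=5: BASE=india L=delta R=charlie all differ -> CONFLICT
i=6: L=foxtrot, R=golf=BASE -> take LEFT -> foxtrot
i=7: BASE=foxtrot L=delta R=alpha all differ -> CONFLICT
Index 5 -> CONFLICT

Answer: CONFLICT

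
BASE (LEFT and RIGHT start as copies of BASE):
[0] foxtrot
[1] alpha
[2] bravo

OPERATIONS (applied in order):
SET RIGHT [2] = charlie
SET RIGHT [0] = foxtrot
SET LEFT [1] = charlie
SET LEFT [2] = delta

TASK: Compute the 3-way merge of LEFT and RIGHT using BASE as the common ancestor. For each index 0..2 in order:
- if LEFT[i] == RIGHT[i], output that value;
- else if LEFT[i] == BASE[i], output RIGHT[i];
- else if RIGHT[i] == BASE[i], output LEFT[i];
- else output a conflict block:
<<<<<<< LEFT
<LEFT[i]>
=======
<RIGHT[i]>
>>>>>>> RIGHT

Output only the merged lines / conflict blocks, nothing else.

Final LEFT:  [foxtrot, charlie, delta]
Final RIGHT: [foxtrot, alpha, charlie]
i=0: L=foxtrot R=foxtrot -> agree -> foxtrot
i=1: L=charlie, R=alpha=BASE -> take LEFT -> charlie
i=2: BASE=bravo L=delta R=charlie all differ -> CONFLICT

Answer: foxtrot
charlie
<<<<<<< LEFT
delta
=======
charlie
>>>>>>> RIGHT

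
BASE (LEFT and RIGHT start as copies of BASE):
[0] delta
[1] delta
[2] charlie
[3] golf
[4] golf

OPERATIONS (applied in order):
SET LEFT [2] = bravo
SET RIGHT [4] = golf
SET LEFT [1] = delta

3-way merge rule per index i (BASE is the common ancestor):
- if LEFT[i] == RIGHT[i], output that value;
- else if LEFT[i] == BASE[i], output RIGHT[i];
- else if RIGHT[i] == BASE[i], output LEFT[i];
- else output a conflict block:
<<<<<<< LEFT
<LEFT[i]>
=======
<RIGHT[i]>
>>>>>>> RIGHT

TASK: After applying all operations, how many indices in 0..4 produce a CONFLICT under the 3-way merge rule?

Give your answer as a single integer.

Final LEFT:  [delta, delta, bravo, golf, golf]
Final RIGHT: [delta, delta, charlie, golf, golf]
i=0: L=delta R=delta -> agree -> delta
i=1: L=delta R=delta -> agree -> delta
i=2: L=bravo, R=charlie=BASE -> take LEFT -> bravo
i=3: L=golf R=golf -> agree -> golf
i=4: L=golf R=golf -> agree -> golf
Conflict count: 0

Answer: 0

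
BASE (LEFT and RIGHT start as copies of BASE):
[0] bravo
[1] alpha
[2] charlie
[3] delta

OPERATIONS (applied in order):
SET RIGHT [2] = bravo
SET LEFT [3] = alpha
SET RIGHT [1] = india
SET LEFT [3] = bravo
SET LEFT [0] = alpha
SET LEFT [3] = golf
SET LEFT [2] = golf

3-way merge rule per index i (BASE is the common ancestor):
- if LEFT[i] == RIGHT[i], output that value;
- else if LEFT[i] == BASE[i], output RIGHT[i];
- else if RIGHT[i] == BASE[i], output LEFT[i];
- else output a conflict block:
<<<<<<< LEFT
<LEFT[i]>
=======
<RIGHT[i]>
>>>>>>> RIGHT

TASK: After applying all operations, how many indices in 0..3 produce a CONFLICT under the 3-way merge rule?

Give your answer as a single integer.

Final LEFT:  [alpha, alpha, golf, golf]
Final RIGHT: [bravo, india, bravo, delta]
i=0: L=alpha, R=bravo=BASE -> take LEFT -> alpha
i=1: L=alpha=BASE, R=india -> take RIGHT -> india
i=2: BASE=charlie L=golf R=bravo all differ -> CONFLICT
i=3: L=golf, R=delta=BASE -> take LEFT -> golf
Conflict count: 1

Answer: 1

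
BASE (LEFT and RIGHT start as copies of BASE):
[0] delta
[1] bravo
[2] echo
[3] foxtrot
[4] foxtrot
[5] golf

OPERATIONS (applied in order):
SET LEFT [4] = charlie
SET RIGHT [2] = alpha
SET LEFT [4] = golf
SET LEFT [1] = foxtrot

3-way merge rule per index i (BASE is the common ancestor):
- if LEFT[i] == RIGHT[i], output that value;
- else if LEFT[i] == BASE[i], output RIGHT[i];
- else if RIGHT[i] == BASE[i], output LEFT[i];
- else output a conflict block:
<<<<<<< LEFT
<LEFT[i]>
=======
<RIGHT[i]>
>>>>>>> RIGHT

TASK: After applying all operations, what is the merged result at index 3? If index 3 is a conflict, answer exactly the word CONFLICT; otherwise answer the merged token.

Final LEFT:  [delta, foxtrot, echo, foxtrot, golf, golf]
Final RIGHT: [delta, bravo, alpha, foxtrot, foxtrot, golf]
i=0: L=delta R=delta -> agree -> delta
i=1: L=foxtrot, R=bravo=BASE -> take LEFT -> foxtrot
i=2: L=echo=BASE, R=alpha -> take RIGHT -> alpha
i=3: L=foxtrot R=foxtrot -> agree -> foxtrot
i=4: L=golf, R=foxtrot=BASE -> take LEFT -> golf
i=5: L=golf R=golf -> agree -> golf
Index 3 -> foxtrot

Answer: foxtrot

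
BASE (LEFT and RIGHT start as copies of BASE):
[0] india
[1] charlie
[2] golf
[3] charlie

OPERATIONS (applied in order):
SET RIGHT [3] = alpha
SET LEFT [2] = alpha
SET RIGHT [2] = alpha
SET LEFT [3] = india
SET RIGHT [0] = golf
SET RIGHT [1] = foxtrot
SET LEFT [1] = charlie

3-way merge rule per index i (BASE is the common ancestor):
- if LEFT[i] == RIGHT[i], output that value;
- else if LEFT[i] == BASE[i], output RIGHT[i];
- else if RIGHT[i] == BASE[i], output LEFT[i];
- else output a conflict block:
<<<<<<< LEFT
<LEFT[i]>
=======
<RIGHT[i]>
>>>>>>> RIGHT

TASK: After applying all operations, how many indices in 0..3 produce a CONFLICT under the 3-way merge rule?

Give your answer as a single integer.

Final LEFT:  [india, charlie, alpha, india]
Final RIGHT: [golf, foxtrot, alpha, alpha]
i=0: L=india=BASE, R=golf -> take RIGHT -> golf
i=1: L=charlie=BASE, R=foxtrot -> take RIGHT -> foxtrot
i=2: L=alpha R=alpha -> agree -> alpha
i=3: BASE=charlie L=india R=alpha all differ -> CONFLICT
Conflict count: 1

Answer: 1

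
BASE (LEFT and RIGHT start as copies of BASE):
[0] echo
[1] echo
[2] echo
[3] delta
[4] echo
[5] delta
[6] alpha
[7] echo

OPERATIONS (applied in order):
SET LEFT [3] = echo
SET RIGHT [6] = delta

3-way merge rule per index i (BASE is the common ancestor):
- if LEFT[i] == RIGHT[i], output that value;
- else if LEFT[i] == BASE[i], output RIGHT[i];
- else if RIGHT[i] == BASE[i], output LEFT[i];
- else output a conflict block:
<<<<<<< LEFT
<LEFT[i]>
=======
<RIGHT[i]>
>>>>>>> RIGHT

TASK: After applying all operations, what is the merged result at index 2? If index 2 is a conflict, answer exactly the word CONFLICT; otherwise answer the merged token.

Final LEFT:  [echo, echo, echo, echo, echo, delta, alpha, echo]
Final RIGHT: [echo, echo, echo, delta, echo, delta, delta, echo]
i=0: L=echo R=echo -> agree -> echo
i=1: L=echo R=echo -> agree -> echo
i=2: L=echo R=echo -> agree -> echo
i=3: L=echo, R=delta=BASE -> take LEFT -> echo
i=4: L=echo R=echo -> agree -> echo
i=5: L=delta R=delta -> agree -> delta
i=6: L=alpha=BASE, R=delta -> take RIGHT -> delta
i=7: L=echo R=echo -> agree -> echo
Index 2 -> echo

Answer: echo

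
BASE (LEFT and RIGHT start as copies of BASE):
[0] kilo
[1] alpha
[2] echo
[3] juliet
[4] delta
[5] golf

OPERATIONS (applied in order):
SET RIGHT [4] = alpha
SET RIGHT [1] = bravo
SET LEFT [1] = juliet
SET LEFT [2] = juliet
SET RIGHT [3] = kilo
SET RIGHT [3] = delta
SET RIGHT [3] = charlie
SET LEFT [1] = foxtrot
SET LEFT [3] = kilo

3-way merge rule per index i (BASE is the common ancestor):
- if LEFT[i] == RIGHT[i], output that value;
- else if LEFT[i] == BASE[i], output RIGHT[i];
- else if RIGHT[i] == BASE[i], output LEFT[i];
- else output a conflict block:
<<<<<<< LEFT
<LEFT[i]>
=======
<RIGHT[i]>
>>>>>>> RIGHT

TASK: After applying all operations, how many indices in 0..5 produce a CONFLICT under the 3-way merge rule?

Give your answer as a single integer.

Answer: 2

Derivation:
Final LEFT:  [kilo, foxtrot, juliet, kilo, delta, golf]
Final RIGHT: [kilo, bravo, echo, charlie, alpha, golf]
i=0: L=kilo R=kilo -> agree -> kilo
i=1: BASE=alpha L=foxtrot R=bravo all differ -> CONFLICT
i=2: L=juliet, R=echo=BASE -> take LEFT -> juliet
i=3: BASE=juliet L=kilo R=charlie all differ -> CONFLICT
i=4: L=delta=BASE, R=alpha -> take RIGHT -> alpha
i=5: L=golf R=golf -> agree -> golf
Conflict count: 2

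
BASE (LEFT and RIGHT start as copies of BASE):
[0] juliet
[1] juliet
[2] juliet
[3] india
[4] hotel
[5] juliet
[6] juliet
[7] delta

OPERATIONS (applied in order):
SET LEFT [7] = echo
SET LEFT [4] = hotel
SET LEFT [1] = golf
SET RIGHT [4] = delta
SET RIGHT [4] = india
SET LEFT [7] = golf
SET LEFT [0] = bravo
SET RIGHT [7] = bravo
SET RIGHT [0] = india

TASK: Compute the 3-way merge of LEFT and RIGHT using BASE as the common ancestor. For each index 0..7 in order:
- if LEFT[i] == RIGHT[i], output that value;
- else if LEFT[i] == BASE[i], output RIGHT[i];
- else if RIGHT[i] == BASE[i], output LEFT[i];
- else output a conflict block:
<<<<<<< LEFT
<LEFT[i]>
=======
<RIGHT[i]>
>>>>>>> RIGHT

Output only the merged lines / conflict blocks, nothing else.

Final LEFT:  [bravo, golf, juliet, india, hotel, juliet, juliet, golf]
Final RIGHT: [india, juliet, juliet, india, india, juliet, juliet, bravo]
i=0: BASE=juliet L=bravo R=india all differ -> CONFLICT
i=1: L=golf, R=juliet=BASE -> take LEFT -> golf
i=2: L=juliet R=juliet -> agree -> juliet
i=3: L=india R=india -> agree -> india
i=4: L=hotel=BASE, R=india -> take RIGHT -> india
i=5: L=juliet R=juliet -> agree -> juliet
i=6: L=juliet R=juliet -> agree -> juliet
i=7: BASE=delta L=golf R=bravo all differ -> CONFLICT

Answer: <<<<<<< LEFT
bravo
=======
india
>>>>>>> RIGHT
golf
juliet
india
india
juliet
juliet
<<<<<<< LEFT
golf
=======
bravo
>>>>>>> RIGHT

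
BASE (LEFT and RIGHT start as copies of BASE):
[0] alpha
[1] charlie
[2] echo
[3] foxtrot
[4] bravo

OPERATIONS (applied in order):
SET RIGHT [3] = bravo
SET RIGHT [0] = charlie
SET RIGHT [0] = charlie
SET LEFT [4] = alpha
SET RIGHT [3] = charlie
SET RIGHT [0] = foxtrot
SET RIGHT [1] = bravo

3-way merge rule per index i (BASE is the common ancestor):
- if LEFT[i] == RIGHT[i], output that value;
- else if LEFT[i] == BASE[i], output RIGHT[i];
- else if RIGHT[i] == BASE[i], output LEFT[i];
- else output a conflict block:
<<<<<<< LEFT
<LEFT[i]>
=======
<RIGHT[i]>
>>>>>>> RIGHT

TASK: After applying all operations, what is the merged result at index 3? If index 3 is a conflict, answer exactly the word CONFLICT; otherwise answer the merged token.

Final LEFT:  [alpha, charlie, echo, foxtrot, alpha]
Final RIGHT: [foxtrot, bravo, echo, charlie, bravo]
i=0: L=alpha=BASE, R=foxtrot -> take RIGHT -> foxtrot
i=1: L=charlie=BASE, R=bravo -> take RIGHT -> bravo
i=2: L=echo R=echo -> agree -> echo
i=3: L=foxtrot=BASE, R=charlie -> take RIGHT -> charlie
i=4: L=alpha, R=bravo=BASE -> take LEFT -> alpha
Index 3 -> charlie

Answer: charlie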